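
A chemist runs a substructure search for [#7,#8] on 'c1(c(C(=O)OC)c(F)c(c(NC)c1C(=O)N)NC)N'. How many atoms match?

The query [#7,#8] means: nitrogen or oxygen (comma = OR).
Check the 19 heavy atoms by environment: 6× c (aromatic) → no; 4× N → match; 5× C → no; 1× F → no; 3× O → match.
Summing the matching environments: 4 + 3 = 7 matching atoms.

7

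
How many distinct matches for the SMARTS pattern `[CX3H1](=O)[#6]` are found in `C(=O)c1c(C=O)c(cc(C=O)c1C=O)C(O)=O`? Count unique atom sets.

[CX3H1](=O)[#6] is the SMARTS for an aldehyde: an sp2 carbon with one H, double-bonded to O and single-bonded to carbon.
The molecule carries 4 separate instances of an aldehyde (-CHO) meeting every constraint; each maps to a distinct set of atoms, giving 4 matches.

4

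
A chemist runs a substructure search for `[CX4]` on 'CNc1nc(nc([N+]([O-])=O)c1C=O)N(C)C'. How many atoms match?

3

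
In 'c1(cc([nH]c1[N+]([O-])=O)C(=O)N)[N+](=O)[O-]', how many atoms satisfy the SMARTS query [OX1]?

5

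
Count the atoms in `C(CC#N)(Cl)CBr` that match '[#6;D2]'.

3

The query [#6;D2] means: any carbon bonded to exactly two heavy atoms.
Check the 7 heavy atoms by environment: 3× C (D2) → match; 1× C (D3) → no; 1× N (D1) → no; 1× Br (D1) → no; 1× Cl (D1) → no.
That gives 3 matching atoms.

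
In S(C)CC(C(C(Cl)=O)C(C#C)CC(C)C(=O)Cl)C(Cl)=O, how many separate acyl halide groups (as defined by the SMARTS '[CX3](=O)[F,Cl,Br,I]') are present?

3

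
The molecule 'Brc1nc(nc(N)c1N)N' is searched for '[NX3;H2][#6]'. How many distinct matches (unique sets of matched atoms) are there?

3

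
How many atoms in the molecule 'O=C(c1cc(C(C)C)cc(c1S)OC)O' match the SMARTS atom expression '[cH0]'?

4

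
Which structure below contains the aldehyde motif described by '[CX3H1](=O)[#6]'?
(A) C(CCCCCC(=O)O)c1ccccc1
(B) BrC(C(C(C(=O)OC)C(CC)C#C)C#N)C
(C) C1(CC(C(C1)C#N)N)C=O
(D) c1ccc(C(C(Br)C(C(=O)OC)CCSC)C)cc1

C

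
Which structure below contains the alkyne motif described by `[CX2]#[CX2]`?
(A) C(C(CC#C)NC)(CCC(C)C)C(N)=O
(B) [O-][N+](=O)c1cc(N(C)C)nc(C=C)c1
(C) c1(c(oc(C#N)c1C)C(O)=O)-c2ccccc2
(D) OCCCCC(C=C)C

A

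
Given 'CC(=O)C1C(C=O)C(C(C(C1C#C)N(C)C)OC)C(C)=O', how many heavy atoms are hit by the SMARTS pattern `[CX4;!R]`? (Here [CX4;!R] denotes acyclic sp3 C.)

5

The query [CX4;!R] means: aliphatic carbon with four total connections, not in a ring.
Check the 21 heavy atoms by environment: 6× C (X4, in 6-ring) → no; 1× N (X3, acyclic) → no; 5× C (X4, acyclic) → match; 2× C (X2, acyclic) → no; 3× C (X3, acyclic) → no; 3× O (X1, acyclic) → no; 1× O (X2, acyclic) → no.
That gives 5 matching atoms.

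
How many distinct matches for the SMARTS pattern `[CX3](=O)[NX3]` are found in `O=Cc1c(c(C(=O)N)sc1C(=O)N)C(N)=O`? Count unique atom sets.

3

[CX3](=O)[NX3] is the SMARTS for an amide: a carbonyl carbon bonded to a trivalent nitrogen.
The molecule carries 3 separate instances of a primary amide (-C(=O)NH2) meeting every constraint; each maps to a distinct set of atoms, giving 3 matches.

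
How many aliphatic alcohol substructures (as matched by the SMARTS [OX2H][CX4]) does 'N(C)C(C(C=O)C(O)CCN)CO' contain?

[OX2H][CX4] is the SMARTS for an aliphatic alcohol: a hydroxyl oxygen bound to an sp3 (X4) carbon.
The molecule carries 2 separate instances of a hydroxyl group (-OH) meeting every constraint; each maps to a distinct set of atoms, giving 2 matches.

2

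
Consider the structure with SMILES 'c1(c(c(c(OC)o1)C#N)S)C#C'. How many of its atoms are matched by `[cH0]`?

4

The query [cH0] means: aromatic carbon with no attached hydrogen (substituted or ring-fusion).
Check the 12 heavy atoms by environment: 1× o (aromatic, H0) → no; 4× c (aromatic, H0) → match; 2× C (H0) → no; 1× N (H0) → no; 1× O (H0) → no; 1× C (H3) → no; 1× C (H1) → no; 1× S (H1) → no.
That gives 4 matching atoms.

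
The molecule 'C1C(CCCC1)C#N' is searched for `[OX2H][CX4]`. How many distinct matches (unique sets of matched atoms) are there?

0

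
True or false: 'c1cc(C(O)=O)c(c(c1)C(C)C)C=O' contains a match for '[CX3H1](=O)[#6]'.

The pattern [CX3H1](=O)[#6] describes an sp2 carbon with one H, double-bonded to O and single-bonded to carbon — an aldehyde.
The molecule carries an aldehyde (-CHO), whose atoms satisfy every constraint of the query, so the pattern matches.

True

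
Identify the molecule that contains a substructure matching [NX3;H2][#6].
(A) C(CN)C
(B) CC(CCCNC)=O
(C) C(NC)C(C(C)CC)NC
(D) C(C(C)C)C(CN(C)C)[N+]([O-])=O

[NX3;H2][#6] describes a trivalent nitrogen with two H attached to carbon (a primary amine).
(A) contains a primary amino group (-NH2), which satisfies every atom and bond constraint.
(B) has an N-methylamino group (-NHCH3) but the nitrogen bears two carbons and only one H (H1), not H2.
(C) has an N-methylamino group (-NHCH3) but the nitrogen bears two carbons and only one H (H1), not H2.
(D) has a nitro group (-[N+](=O)[O-]) but the nitrogen is [N+] with no H, not NX3H2.
So the answer is (A).

A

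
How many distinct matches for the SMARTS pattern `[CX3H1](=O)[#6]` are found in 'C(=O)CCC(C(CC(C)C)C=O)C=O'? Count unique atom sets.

3

[CX3H1](=O)[#6] is the SMARTS for an aldehyde: an sp2 carbon with one H, double-bonded to O and single-bonded to carbon.
The molecule carries 3 separate instances of an aldehyde (-CHO) meeting every constraint; each maps to a distinct set of atoms, giving 3 matches.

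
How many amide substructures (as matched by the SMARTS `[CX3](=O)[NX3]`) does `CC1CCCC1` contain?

0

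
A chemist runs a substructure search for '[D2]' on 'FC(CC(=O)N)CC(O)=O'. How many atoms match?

Check the 10 heavy atoms by environment: 2× C (D2) → match; 3× C (D3) → no; 3× O (D1) → no; 1× N (D1) → no; 1× F (D1) → no.
That gives 2 matching atoms.

2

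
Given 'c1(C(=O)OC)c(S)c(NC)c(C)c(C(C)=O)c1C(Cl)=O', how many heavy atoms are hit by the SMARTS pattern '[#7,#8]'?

Check the 20 heavy atoms by environment: 6× c (aromatic) → no; 7× C → no; 4× O → match; 1× Cl → no; 1× N → match; 1× S → no.
Summing the matching environments: 4 + 1 = 5 matching atoms.

5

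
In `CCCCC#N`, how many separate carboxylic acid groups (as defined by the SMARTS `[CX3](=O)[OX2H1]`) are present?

[CX3](=O)[OX2H1] is the SMARTS for a carboxylic acid: an sp2 carbon double-bonded to O and single-bonded to an -OH oxygen.
No fragment in the molecule satisfies every constraint, giving 0 matches.

0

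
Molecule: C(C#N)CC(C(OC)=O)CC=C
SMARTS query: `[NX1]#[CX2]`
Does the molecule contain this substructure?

Yes

The pattern [NX1]#[CX2] describes a nitrogen triple-bonded to a two-connected carbon — a nitrile.
The molecule carries a nitrile (-C#N), whose atoms satisfy every constraint of the query, so the pattern matches.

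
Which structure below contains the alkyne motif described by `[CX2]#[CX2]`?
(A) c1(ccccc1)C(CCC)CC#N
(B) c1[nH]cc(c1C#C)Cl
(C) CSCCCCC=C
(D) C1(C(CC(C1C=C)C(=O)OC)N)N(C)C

B

[CX2]#[CX2] describes a carbon-carbon triple bond (an alkyne).
(A) has a nitrile (-C#N) but the triple bond is C#N, not C#C.
(B) contains an ethynyl group (-C#CH), which satisfies every atom and bond constraint.
(C) has a vinyl group (-CH=CH2) but the C=C is a double bond; both carbons are CX3, not CX2.
(D) has a vinyl group (-CH=CH2) but the C=C is a double bond; both carbons are CX3, not CX2.
So the answer is (B).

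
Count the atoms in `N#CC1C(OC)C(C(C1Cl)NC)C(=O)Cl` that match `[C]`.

9

Check the 15 heavy atoms by environment: 9× C → match; 2× N → no; 2× Cl → no; 2× O → no.
That gives 9 matching atoms.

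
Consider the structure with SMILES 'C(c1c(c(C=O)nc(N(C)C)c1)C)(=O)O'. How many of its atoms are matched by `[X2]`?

2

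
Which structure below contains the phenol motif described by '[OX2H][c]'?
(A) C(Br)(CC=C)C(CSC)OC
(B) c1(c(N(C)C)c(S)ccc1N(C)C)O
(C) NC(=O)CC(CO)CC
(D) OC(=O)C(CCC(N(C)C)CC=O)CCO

B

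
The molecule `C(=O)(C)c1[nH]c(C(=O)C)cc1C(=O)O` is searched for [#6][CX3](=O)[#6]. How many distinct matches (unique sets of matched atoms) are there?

[#6][CX3](=O)[#6] is the SMARTS for a ketone: a carbonyl carbon (no H) flanked by two carbons.
The molecule carries 2 separate instances of an acetyl/ketone group (-C(=O)CH3) meeting every constraint; each maps to a distinct set of atoms, giving 2 matches.

2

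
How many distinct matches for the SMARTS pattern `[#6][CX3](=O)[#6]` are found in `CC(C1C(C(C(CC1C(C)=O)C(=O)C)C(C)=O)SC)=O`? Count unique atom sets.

4

[#6][CX3](=O)[#6] is the SMARTS for a ketone: a carbonyl carbon (no H) flanked by two carbons.
The molecule carries 4 separate instances of an acetyl/ketone group (-C(=O)CH3) meeting every constraint; each maps to a distinct set of atoms, giving 4 matches.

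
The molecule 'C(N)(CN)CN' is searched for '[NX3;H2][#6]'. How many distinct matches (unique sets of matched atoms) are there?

[NX3;H2][#6] is the SMARTS for a primary amine: a trivalent nitrogen with two H attached to carbon.
The molecule carries 3 separate instances of a primary amino group (-NH2) meeting every constraint; each maps to a distinct set of atoms, giving 3 matches.

3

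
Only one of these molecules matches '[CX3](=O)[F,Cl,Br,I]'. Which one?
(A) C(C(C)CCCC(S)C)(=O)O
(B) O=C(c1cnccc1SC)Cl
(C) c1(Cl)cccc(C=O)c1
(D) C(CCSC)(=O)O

[CX3](=O)[F,Cl,Br,I] describes a carbonyl carbon bonded to a halogen (an acyl halide).
(A) has a carboxylic acid group (-C(=O)OH) but the carbonyl is bonded to -OH, not to a halogen.
(B) contains an acyl chloride (-C(=O)Cl), which satisfies every atom and bond constraint.
(C) has a chloro substituent but the Cl is not on a carbonyl carbon.
(D) has a carboxylic acid group (-C(=O)OH) but the carbonyl is bonded to -OH, not to a halogen.
So the answer is (B).

B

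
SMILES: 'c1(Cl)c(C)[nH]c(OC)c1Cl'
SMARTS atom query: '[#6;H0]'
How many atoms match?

4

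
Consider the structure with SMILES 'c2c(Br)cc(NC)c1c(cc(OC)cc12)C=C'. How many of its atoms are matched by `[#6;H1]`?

5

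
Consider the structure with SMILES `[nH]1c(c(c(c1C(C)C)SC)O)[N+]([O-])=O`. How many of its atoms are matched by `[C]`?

The query [C] means: uppercase C matches aliphatic (non-aromatic) carbon only.
Check the 14 heavy atoms by environment: 1× n (aromatic) → no; 4× c (aromatic) → no; 1× S → no; 4× C → match; 2× O → no; 1× N (charge +1) → no; 1× O (charge -1) → no.
That gives 4 matching atoms.

4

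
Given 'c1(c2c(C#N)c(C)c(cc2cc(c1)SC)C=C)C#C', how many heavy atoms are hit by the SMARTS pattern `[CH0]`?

Check the 19 heavy atoms by environment: 7× c (aromatic, H0) → no; 3× c (aromatic, H1) → no; 2× C (H0) → match; 2× C (H1) → no; 1× S (H0) → no; 2× C (H3) → no; 1× C (H2) → no; 1× N (H0) → no.
That gives 2 matching atoms.

2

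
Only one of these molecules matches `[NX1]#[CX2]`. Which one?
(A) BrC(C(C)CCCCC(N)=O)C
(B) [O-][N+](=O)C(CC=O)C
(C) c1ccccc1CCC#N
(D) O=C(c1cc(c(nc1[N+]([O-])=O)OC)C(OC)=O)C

[NX1]#[CX2] describes a nitrogen triple-bonded to a two-connected carbon (a nitrile).
(A) has a primary amide (-C(=O)NH2) but the nitrogen is NX3, not NX1.
(B) has a nitro group (-[N+](=O)[O-]) but there is no C#N triple bond.
(C) contains a nitrile (-C#N), which satisfies every atom and bond constraint.
(D) has a nitro group (-[N+](=O)[O-]) but there is no C#N triple bond.
So the answer is (C).

C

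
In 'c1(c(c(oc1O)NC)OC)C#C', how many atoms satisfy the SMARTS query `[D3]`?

The query [D3] means: atom with exactly three heavy-atom neighbours.
Check the 12 heavy atoms by environment: 1× o (aromatic, D2) → no; 4× c (aromatic, D3) → match; 1× O (D1) → no; 1× N (D2) → no; 3× C (D1) → no; 1× C (D2) → no; 1× O (D2) → no.
That gives 4 matching atoms.

4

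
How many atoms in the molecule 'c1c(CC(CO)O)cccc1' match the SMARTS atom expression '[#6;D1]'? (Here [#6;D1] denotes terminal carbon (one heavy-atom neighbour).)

0

Check the 11 heavy atoms by environment: 2× C (D2) → no; 1× C (D3) → no; 1× c (aromatic, D3) → no; 5× c (aromatic, D2) → no; 2× O (D1) → no.
No environment satisfies the query, so 0 matching atoms.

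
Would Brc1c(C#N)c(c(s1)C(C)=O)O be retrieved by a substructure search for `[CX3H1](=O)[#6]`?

No

The pattern [CX3H1](=O)[#6] describes an sp2 carbon with one H, double-bonded to O and single-bonded to carbon — an aldehyde.
The closest candidate here is an acetyl/ketone group (-C(=O)CH3), but the carbonyl carbon has H0 (two carbon neighbours), not H1. No other fragment satisfies the full query, so there is no match.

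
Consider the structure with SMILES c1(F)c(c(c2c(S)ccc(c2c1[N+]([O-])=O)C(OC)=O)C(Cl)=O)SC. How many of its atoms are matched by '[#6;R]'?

Check the 24 heavy atoms by environment: 10× c (aromatic, in 6-ring) → match; 4× C (acyclic) → no; 4× O (acyclic) → no; 1× F (acyclic) → no; 2× S (acyclic) → no; 1× N (charge +1, acyclic) → no; 1× O (charge -1, acyclic) → no; 1× Cl (acyclic) → no.
That gives 10 matching atoms.

10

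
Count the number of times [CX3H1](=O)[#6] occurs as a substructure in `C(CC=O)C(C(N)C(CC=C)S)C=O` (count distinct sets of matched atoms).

2

[CX3H1](=O)[#6] is the SMARTS for an aldehyde: an sp2 carbon with one H, double-bonded to O and single-bonded to carbon.
The molecule carries 2 separate instances of an aldehyde (-CHO) meeting every constraint; each maps to a distinct set of atoms, giving 2 matches.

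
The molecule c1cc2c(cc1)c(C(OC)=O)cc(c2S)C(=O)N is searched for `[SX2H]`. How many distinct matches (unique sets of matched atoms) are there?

1

[SX2H] is the SMARTS for a thiol: an aliphatic sulfur with two connections, one being H.
Exactly one fragment in the molecule meets all constraints, giving 1 match.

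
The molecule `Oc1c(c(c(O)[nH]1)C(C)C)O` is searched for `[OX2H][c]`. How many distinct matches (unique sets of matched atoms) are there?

[OX2H][c] is the SMARTS for a phenol: a hydroxyl oxygen attached to an aromatic carbon.
The molecule carries 3 separate instances of a hydroxyl group (-OH) meeting every constraint; each maps to a distinct set of atoms, giving 3 matches.

3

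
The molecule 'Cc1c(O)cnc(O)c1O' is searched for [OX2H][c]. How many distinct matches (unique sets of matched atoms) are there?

3

[OX2H][c] is the SMARTS for a phenol: a hydroxyl oxygen attached to an aromatic carbon.
The molecule carries 3 separate instances of a hydroxyl group (-OH) meeting every constraint; each maps to a distinct set of atoms, giving 3 matches.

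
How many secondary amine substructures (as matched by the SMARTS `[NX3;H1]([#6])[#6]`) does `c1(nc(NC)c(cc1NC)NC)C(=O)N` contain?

3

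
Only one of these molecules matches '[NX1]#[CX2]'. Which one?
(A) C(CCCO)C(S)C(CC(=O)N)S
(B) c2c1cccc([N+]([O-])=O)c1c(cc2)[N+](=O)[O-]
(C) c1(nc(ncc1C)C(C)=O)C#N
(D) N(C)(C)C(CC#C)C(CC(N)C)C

C

[NX1]#[CX2] describes a nitrogen triple-bonded to a two-connected carbon (a nitrile).
(A) has a primary amide (-C(=O)NH2) but the nitrogen is NX3, not NX1.
(B) has a nitro group (-[N+](=O)[O-]) but there is no C#N triple bond.
(C) contains a nitrile (-C#N), which satisfies every atom and bond constraint.
(D) has a primary amino group (-NH2) but the nitrogen is NX3 (three connections), not NX1 triple-bonded.
So the answer is (C).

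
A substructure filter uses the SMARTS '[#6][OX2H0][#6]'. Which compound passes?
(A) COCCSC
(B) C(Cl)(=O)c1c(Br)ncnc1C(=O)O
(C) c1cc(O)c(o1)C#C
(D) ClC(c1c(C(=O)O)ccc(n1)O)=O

[#6][OX2H0][#6] describes an aliphatic oxygen bridging two carbons with no H on the oxygen (an ether).
(A) contains a methoxy ether (-OCH3), which satisfies every atom and bond constraint.
(B) has a carboxylic acid group (-C(=O)OH) but the -OH oxygen has H1; the =O is OX1, not OX2.
(C) has a hydroxyl group (-OH) but the oxygen has H1, not H0 bridging two carbons.
(D) has a hydroxyl group (-OH) but the oxygen has H1, not H0 bridging two carbons.
So the answer is (A).

A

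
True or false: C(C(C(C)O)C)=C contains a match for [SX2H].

False

The pattern [SX2H] describes an aliphatic sulfur with two connections, one being H — a thiol.
The closest candidate here is a hydroxyl group (-OH), but it is an -OH, not an -SH. No other fragment satisfies the full query, so there is no match.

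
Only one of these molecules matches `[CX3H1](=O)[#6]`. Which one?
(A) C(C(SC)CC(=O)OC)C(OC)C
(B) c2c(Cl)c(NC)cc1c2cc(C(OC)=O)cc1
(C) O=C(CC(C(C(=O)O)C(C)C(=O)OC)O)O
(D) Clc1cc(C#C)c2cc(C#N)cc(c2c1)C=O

[CX3H1](=O)[#6] describes an sp2 carbon with one H, double-bonded to O and single-bonded to carbon (an aldehyde).
(A) has a methyl-ester group (-C(=O)OCH3) but the carbonyl carbon has H0, not H1.
(B) has a methyl-ester group (-C(=O)OCH3) but the carbonyl carbon has H0, not H1.
(C) has a methyl-ester group (-C(=O)OCH3) but the carbonyl carbon has H0, not H1.
(D) contains an aldehyde (-CHO), which satisfies every atom and bond constraint.
So the answer is (D).

D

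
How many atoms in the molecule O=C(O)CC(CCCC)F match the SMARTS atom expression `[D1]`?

4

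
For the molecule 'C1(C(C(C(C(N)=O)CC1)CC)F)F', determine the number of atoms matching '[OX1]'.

Check the 13 heavy atoms by environment: 8× C (X4) → no; 2× F (X1) → no; 1× C (X3) → no; 1× O (X1) → match; 1× N (X3) → no.
That gives 1 matching atom.

1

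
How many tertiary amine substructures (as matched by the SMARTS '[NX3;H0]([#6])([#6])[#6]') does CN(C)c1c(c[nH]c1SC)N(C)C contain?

2

[NX3;H0]([#6])([#6])[#6] is the SMARTS for a tertiary amine: a trivalent nitrogen with no H, bonded to three carbons.
The molecule carries 2 separate instances of a dimethylamino group (-N(CH3)2) meeting every constraint; each maps to a distinct set of atoms, giving 2 matches.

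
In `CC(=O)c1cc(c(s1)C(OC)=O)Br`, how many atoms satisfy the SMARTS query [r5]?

Check the 13 heavy atoms by environment: 1× s (aromatic, in 5-ring) → match; 4× c (aromatic, in 5-ring) → match; 4× C (acyclic) → no; 3× O (acyclic) → no; 1× Br (acyclic) → no.
Summing the matching environments: 1 + 4 = 5 matching atoms.

5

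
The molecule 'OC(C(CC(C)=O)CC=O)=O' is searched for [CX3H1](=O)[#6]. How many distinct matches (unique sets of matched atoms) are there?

[CX3H1](=O)[#6] is the SMARTS for an aldehyde: an sp2 carbon with one H, double-bonded to O and single-bonded to carbon.
Exactly one fragment in the molecule meets all constraints, giving 1 match.

1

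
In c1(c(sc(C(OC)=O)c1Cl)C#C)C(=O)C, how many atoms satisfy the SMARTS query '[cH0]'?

4

The query [cH0] means: aromatic carbon with no attached hydrogen (substituted or ring-fusion).
Check the 15 heavy atoms by environment: 1× s (aromatic, H0) → no; 4× c (aromatic, H0) → match; 3× C (H0) → no; 3× O (H0) → no; 2× C (H3) → no; 1× Cl (H0) → no; 1× C (H1) → no.
That gives 4 matching atoms.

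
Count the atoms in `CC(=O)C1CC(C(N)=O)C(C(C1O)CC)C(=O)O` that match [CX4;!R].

3

Check the 18 heavy atoms by environment: 6× C (X4, in 6-ring) → no; 3× C (X4, acyclic) → match; 3× C (X3, acyclic) → no; 3× O (X1, acyclic) → no; 2× O (X2, acyclic) → no; 1× N (X3, acyclic) → no.
That gives 3 matching atoms.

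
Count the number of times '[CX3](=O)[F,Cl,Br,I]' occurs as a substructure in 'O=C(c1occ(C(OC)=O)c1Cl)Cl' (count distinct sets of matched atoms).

1

[CX3](=O)[F,Cl,Br,I] is the SMARTS for an acyl halide: a carbonyl carbon bonded to a halogen.
Exactly one fragment in the molecule meets all constraints, giving 1 match.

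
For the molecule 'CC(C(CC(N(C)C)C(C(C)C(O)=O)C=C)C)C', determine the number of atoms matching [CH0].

1

The query [CH0] means: aliphatic carbon with no attached hydrogen.
Check the 18 heavy atoms by environment: 6× C (H3) → no; 6× C (H1) → no; 2× C (H2) → no; 1× C (H0) → match; 1× O (H0) → no; 1× O (H1) → no; 1× N (H0) → no.
That gives 1 matching atom.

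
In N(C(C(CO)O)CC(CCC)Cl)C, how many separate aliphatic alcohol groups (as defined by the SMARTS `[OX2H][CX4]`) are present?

[OX2H][CX4] is the SMARTS for an aliphatic alcohol: a hydroxyl oxygen bound to an sp3 (X4) carbon.
The molecule carries 2 separate instances of a hydroxyl group (-OH) meeting every constraint; each maps to a distinct set of atoms, giving 2 matches.

2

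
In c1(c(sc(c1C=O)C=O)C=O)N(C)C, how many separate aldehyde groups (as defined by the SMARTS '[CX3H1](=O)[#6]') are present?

[CX3H1](=O)[#6] is the SMARTS for an aldehyde: an sp2 carbon with one H, double-bonded to O and single-bonded to carbon.
The molecule carries 3 separate instances of an aldehyde (-CHO) meeting every constraint; each maps to a distinct set of atoms, giving 3 matches.

3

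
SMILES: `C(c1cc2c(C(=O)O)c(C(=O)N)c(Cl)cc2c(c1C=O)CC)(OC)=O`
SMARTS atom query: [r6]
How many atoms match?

The query [r6] means: r6 matches atoms in a six-membered ring.
Check the 25 heavy atoms by environment: 10× c (aromatic, in 6-ring) → match; 7× C (acyclic) → no; 6× O (acyclic) → no; 1× Cl (acyclic) → no; 1× N (acyclic) → no.
That gives 10 matching atoms.

10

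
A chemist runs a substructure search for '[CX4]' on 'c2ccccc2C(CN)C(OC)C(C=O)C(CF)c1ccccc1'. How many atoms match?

7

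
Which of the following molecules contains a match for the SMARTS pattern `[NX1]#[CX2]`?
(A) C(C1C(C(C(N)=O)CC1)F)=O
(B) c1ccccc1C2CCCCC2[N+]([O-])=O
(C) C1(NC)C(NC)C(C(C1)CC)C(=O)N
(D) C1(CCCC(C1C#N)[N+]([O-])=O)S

[NX1]#[CX2] describes a nitrogen triple-bonded to a two-connected carbon (a nitrile).
(A) has a primary amide (-C(=O)NH2) but the nitrogen is NX3, not NX1.
(B) has a nitro group (-[N+](=O)[O-]) but there is no C#N triple bond.
(C) has a primary amide (-C(=O)NH2) but the nitrogen is NX3, not NX1.
(D) contains a nitrile (-C#N), which satisfies every atom and bond constraint.
So the answer is (D).

D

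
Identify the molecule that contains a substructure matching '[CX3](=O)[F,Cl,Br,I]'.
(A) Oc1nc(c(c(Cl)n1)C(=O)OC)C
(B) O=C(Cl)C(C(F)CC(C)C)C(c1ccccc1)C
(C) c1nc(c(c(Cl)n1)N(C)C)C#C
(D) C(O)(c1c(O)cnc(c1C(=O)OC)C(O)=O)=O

B

[CX3](=O)[F,Cl,Br,I] describes a carbonyl carbon bonded to a halogen (an acyl halide).
(A) has a chloro substituent but the Cl is not on a carbonyl carbon.
(B) contains an acyl chloride (-C(=O)Cl), which satisfies every atom and bond constraint.
(C) has a chloro substituent but the Cl is not on a carbonyl carbon.
(D) has a methyl-ester group (-C(=O)OCH3) but the carbonyl is bonded to -O-C, not to a halogen.
So the answer is (B).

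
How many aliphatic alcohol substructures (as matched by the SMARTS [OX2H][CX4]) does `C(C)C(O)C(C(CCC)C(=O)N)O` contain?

[OX2H][CX4] is the SMARTS for an aliphatic alcohol: a hydroxyl oxygen bound to an sp3 (X4) carbon.
The molecule carries 2 separate instances of a hydroxyl group (-OH) meeting every constraint; each maps to a distinct set of atoms, giving 2 matches.

2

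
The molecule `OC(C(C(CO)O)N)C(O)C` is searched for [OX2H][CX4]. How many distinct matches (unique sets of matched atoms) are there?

[OX2H][CX4] is the SMARTS for an aliphatic alcohol: a hydroxyl oxygen bound to an sp3 (X4) carbon.
The molecule carries 4 separate instances of a hydroxyl group (-OH) meeting every constraint; each maps to a distinct set of atoms, giving 4 matches.

4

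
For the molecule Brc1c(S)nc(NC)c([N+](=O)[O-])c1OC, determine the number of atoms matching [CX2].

Check the 15 heavy atoms by environment: 1× n (aromatic, X2) → no; 5× c (aromatic, X3) → no; 1× N (X3) → no; 2× C (X4) → no; 1× S (X2) → no; 1× Br (X1) → no; 1× N (charge +1, X3) → no; 1× O (charge -1, X1) → no; 1× O (X1) → no; 1× O (X2) → no.
No environment satisfies the query, so 0 matching atoms.

0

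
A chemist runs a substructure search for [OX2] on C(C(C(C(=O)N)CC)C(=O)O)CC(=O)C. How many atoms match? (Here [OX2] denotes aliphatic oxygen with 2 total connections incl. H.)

1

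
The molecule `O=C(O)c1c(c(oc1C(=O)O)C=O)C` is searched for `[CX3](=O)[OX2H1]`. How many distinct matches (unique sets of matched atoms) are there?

2

[CX3](=O)[OX2H1] is the SMARTS for a carboxylic acid: an sp2 carbon double-bonded to O and single-bonded to an -OH oxygen.
The molecule carries 2 separate instances of a carboxylic acid group (-C(=O)OH) meeting every constraint; each maps to a distinct set of atoms, giving 2 matches.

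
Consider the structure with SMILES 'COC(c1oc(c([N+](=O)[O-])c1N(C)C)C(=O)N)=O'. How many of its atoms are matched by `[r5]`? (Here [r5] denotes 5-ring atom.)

5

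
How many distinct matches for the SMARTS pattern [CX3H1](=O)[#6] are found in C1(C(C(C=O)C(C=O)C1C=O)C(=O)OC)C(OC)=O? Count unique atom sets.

[CX3H1](=O)[#6] is the SMARTS for an aldehyde: an sp2 carbon with one H, double-bonded to O and single-bonded to carbon.
The molecule carries 3 separate instances of an aldehyde (-CHO) meeting every constraint; each maps to a distinct set of atoms, giving 3 matches.

3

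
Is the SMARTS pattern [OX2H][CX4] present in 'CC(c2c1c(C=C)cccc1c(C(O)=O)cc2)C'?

No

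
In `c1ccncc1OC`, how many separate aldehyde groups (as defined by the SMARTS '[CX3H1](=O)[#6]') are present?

0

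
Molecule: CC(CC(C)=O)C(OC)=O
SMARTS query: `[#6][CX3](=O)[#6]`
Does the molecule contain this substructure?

Yes

The pattern [#6][CX3](=O)[#6] describes a carbonyl carbon (no H) flanked by two carbons — a ketone.
The molecule carries an acetyl/ketone group (-C(=O)CH3), whose atoms satisfy every constraint of the query, so the pattern matches.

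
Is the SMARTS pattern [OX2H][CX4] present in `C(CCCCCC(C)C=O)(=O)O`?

No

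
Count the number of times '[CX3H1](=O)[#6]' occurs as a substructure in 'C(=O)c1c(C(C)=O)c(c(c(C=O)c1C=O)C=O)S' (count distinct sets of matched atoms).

4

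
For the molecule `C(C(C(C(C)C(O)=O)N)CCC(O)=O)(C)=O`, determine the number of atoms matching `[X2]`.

2

The query [X2] means: any atom with exactly two total connections (bonds + H).
Check the 16 heavy atoms by environment: 7× C (X4) → no; 1× N (X3) → no; 3× C (X3) → no; 3× O (X1) → no; 2× O (X2) → match.
That gives 2 matching atoms.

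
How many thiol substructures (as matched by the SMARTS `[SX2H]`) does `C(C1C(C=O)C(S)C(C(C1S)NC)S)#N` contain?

3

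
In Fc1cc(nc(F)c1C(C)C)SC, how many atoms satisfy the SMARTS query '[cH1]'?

The query [cH1] means: aromatic carbon bearing exactly one hydrogen.
Check the 13 heavy atoms by environment: 1× n (aromatic, H0) → no; 4× c (aromatic, H0) → no; 1× c (aromatic, H1) → match; 1× C (H1) → no; 3× C (H3) → no; 1× S (H0) → no; 2× F (H0) → no.
That gives 1 matching atom.

1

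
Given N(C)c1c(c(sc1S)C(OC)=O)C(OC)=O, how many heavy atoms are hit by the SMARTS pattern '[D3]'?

6

Check the 16 heavy atoms by environment: 1× s (aromatic, D2) → no; 4× c (aromatic, D3) → match; 1× S (D1) → no; 2× C (D3) → match; 2× O (D1) → no; 2× O (D2) → no; 3× C (D1) → no; 1× N (D2) → no.
Summing the matching environments: 4 + 2 = 6 matching atoms.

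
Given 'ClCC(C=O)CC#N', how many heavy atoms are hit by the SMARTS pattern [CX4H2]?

2

Check the 8 heavy atoms by environment: 2× C (H2, X4) → match; 1× C (H1, X4) → no; 1× C (H0, X2) → no; 1× N (H0, X1) → no; 1× C (H1, X3) → no; 1× O (H0, X1) → no; 1× Cl (H0, X1) → no.
That gives 2 matching atoms.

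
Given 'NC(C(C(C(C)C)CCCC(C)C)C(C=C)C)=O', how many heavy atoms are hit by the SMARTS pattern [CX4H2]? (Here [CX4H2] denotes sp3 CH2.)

3

Check the 18 heavy atoms by environment: 3× C (H2, X4) → match; 5× C (H1, X4) → no; 5× C (H3, X4) → no; 1× C (H0, X3) → no; 1× O (H0, X1) → no; 1× N (H2, X3) → no; 1× C (H1, X3) → no; 1× C (H2, X3) → no.
That gives 3 matching atoms.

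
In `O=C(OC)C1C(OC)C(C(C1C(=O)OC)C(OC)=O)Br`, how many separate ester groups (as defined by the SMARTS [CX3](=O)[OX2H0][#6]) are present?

[CX3](=O)[OX2H0][#6] is the SMARTS for an ester: a carbonyl carbon bonded to an oxygen that is itself bonded to carbon (no H on that O).
The molecule carries 3 separate instances of a methyl-ester group (-C(=O)OCH3) meeting every constraint; each maps to a distinct set of atoms, giving 3 matches.

3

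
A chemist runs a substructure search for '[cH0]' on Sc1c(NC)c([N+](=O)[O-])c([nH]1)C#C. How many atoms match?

4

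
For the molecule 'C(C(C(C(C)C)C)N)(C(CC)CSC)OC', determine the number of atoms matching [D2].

4

The query [D2] means: atom with exactly two heavy-atom neighbours.
Check the 16 heavy atoms by environment: 6× C (D1) → no; 5× C (D3) → no; 2× C (D2) → match; 1× N (D1) → no; 1× S (D2) → match; 1× O (D2) → match.
Summing the matching environments: 2 + 1 + 1 = 4 matching atoms.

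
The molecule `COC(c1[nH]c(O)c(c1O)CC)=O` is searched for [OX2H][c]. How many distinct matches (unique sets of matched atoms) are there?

2

[OX2H][c] is the SMARTS for a phenol: a hydroxyl oxygen attached to an aromatic carbon.
The molecule carries 2 separate instances of a hydroxyl group (-OH) meeting every constraint; each maps to a distinct set of atoms, giving 2 matches.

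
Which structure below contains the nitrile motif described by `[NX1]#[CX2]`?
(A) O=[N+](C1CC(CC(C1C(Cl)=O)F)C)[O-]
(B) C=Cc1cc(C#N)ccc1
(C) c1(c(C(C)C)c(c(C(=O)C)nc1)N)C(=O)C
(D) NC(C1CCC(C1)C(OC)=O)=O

[NX1]#[CX2] describes a nitrogen triple-bonded to a two-connected carbon (a nitrile).
(A) has a nitro group (-[N+](=O)[O-]) but there is no C#N triple bond.
(B) contains a nitrile (-C#N), which satisfies every atom and bond constraint.
(C) has a primary amino group (-NH2) but the nitrogen is NX3 (three connections), not NX1 triple-bonded.
(D) has a primary amide (-C(=O)NH2) but the nitrogen is NX3, not NX1.
So the answer is (B).

B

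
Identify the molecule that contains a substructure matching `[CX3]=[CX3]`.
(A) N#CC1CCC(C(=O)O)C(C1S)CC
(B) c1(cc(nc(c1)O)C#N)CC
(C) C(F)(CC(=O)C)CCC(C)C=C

C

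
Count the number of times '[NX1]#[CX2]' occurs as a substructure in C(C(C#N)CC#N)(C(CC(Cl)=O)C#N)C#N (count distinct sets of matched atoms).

4

[NX1]#[CX2] is the SMARTS for a nitrile: a nitrogen triple-bonded to a two-connected carbon.
The molecule carries 4 separate instances of a nitrile (-C#N) meeting every constraint; each maps to a distinct set of atoms, giving 4 matches.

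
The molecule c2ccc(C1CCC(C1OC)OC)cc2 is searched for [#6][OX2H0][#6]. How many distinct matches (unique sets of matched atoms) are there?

2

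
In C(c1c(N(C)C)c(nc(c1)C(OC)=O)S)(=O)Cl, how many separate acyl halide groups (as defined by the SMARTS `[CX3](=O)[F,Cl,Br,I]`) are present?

[CX3](=O)[F,Cl,Br,I] is the SMARTS for an acyl halide: a carbonyl carbon bonded to a halogen.
Exactly one fragment in the molecule meets all constraints, giving 1 match.

1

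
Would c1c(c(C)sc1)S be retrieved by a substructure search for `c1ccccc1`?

No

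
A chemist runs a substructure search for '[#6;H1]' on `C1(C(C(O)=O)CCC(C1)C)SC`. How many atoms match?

3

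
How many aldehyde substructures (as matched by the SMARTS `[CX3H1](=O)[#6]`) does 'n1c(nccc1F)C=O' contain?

[CX3H1](=O)[#6] is the SMARTS for an aldehyde: an sp2 carbon with one H, double-bonded to O and single-bonded to carbon.
Exactly one fragment in the molecule meets all constraints, giving 1 match.

1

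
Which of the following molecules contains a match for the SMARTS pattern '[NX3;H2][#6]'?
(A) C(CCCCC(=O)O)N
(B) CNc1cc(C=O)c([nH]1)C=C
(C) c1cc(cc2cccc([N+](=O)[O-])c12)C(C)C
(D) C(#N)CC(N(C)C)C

A

[NX3;H2][#6] describes a trivalent nitrogen with two H attached to carbon (a primary amine).
(A) contains a primary amino group (-NH2), which satisfies every atom and bond constraint.
(B) has an N-methylamino group (-NHCH3) but the nitrogen bears two carbons and only one H (H1), not H2.
(C) has a nitro group (-[N+](=O)[O-]) but the nitrogen is [N+] with no H, not NX3H2.
(D) has a nitrile (-C#N) but the nitrogen is NX1 (triple-bonded), not NX3 with two H.
So the answer is (A).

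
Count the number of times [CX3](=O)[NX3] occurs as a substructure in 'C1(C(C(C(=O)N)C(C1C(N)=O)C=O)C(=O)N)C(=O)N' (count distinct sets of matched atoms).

4

[CX3](=O)[NX3] is the SMARTS for an amide: a carbonyl carbon bonded to a trivalent nitrogen.
The molecule carries 4 separate instances of a primary amide (-C(=O)NH2) meeting every constraint; each maps to a distinct set of atoms, giving 4 matches.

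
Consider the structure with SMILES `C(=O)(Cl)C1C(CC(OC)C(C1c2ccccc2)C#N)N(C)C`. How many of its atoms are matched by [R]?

12

The query [R] means: R matches any atom that is part of a ring.
Check the 22 heavy atoms by environment: 6× C (in 6-ring) → match; 6× c (aromatic, in 6-ring) → match; 2× O (acyclic) → no; 5× C (acyclic) → no; 1× Cl (acyclic) → no; 2× N (acyclic) → no.
Summing the matching environments: 6 + 6 = 12 matching atoms.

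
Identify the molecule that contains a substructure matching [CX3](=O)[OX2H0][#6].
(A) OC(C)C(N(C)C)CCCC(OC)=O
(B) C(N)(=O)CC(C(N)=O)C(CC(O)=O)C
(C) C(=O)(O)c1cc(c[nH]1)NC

A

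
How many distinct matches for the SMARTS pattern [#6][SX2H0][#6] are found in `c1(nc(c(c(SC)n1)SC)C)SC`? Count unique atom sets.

[#6][SX2H0][#6] is the SMARTS for a thioether: an aliphatic sulfur bridging two carbons with no H on the sulfur.
The molecule carries 3 separate instances of a methylthio ether (-SCH3) meeting every constraint; each maps to a distinct set of atoms, giving 3 matches.

3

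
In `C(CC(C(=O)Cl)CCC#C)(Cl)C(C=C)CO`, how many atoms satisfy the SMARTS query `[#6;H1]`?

The query [#6;H1] means: any carbon bearing exactly one hydrogen.
Check the 16 heavy atoms by environment: 5× C (H2) → no; 5× C (H1) → match; 2× C (H0) → no; 1× O (H0) → no; 2× Cl (H0) → no; 1× O (H1) → no.
That gives 5 matching atoms.

5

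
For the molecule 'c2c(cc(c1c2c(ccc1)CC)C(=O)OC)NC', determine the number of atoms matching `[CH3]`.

The query [CH3] means: aliphatic carbon with exactly three hydrogens.
Check the 18 heavy atoms by environment: 5× c (aromatic, H0) → no; 5× c (aromatic, H1) → no; 1× N (H1) → no; 3× C (H3) → match; 1× C (H2) → no; 1× C (H0) → no; 2× O (H0) → no.
That gives 3 matching atoms.

3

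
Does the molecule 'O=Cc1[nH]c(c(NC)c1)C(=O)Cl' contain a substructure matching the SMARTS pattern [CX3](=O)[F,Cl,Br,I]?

Yes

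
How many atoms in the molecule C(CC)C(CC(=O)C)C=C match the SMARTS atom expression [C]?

9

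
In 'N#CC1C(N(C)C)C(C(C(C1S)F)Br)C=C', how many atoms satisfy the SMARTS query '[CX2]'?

1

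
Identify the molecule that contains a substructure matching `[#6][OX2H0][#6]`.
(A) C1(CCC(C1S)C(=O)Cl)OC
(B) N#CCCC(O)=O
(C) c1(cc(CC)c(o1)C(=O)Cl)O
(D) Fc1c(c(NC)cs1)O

[#6][OX2H0][#6] describes an aliphatic oxygen bridging two carbons with no H on the oxygen (an ether).
(A) contains a methoxy ether (-OCH3), which satisfies every atom and bond constraint.
(B) has a carboxylic acid group (-C(=O)OH) but the -OH oxygen has H1; the =O is OX1, not OX2.
(C) has a hydroxyl group (-OH) but the oxygen has H1, not H0 bridging two carbons.
(D) has a hydroxyl group (-OH) but the oxygen has H1, not H0 bridging two carbons.
So the answer is (A).

A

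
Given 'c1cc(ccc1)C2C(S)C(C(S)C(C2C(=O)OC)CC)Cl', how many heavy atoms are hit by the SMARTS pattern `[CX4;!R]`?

The query [CX4;!R] means: aliphatic carbon with four total connections, not in a ring.
Check the 21 heavy atoms by environment: 6× C (X4, in 6-ring) → no; 3× C (X4, acyclic) → match; 1× C (X3, acyclic) → no; 1× O (X1, acyclic) → no; 1× O (X2, acyclic) → no; 2× S (X2, acyclic) → no; 1× Cl (X1, acyclic) → no; 6× c (aromatic, X3, in 6-ring) → no.
That gives 3 matching atoms.

3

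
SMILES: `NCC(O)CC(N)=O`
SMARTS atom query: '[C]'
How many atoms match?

The query [C] means: uppercase C matches aliphatic (non-aromatic) carbon only.
Check the 8 heavy atoms by environment: 4× C → match; 2× O → no; 2× N → no.
That gives 4 matching atoms.

4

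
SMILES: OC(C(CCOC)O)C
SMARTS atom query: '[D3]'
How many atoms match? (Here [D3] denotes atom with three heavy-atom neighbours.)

The query [D3] means: atom with exactly three heavy-atom neighbours.
Check the 9 heavy atoms by environment: 2× C (D2) → no; 2× C (D3) → match; 2× C (D1) → no; 1× O (D2) → no; 2× O (D1) → no.
That gives 2 matching atoms.

2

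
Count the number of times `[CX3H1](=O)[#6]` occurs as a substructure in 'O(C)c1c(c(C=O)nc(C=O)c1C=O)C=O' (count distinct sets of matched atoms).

[CX3H1](=O)[#6] is the SMARTS for an aldehyde: an sp2 carbon with one H, double-bonded to O and single-bonded to carbon.
The molecule carries 4 separate instances of an aldehyde (-CHO) meeting every constraint; each maps to a distinct set of atoms, giving 4 matches.

4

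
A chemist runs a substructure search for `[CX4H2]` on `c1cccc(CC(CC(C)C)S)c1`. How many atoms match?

2

The query [CX4H2] means: sp3 carbon (X4) with exactly two hydrogens.
Check the 13 heavy atoms by environment: 2× C (H2, X4) → match; 2× C (H1, X4) → no; 1× S (H1, X2) → no; 1× c (aromatic, H0, X3) → no; 5× c (aromatic, H1, X3) → no; 2× C (H3, X4) → no.
That gives 2 matching atoms.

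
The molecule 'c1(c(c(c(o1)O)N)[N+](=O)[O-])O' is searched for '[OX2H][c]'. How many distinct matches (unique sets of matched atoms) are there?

2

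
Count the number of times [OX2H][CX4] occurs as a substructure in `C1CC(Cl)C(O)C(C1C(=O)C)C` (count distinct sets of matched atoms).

1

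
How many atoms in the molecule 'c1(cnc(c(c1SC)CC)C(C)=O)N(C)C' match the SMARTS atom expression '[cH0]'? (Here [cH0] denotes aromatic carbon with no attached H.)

The query [cH0] means: aromatic carbon with no attached hydrogen (substituted or ring-fusion).
Check the 16 heavy atoms by environment: 1× n (aromatic, H0) → no; 1× c (aromatic, H1) → no; 4× c (aromatic, H0) → match; 1× C (H2) → no; 5× C (H3) → no; 1× C (H0) → no; 1× O (H0) → no; 1× S (H0) → no; 1× N (H0) → no.
That gives 4 matching atoms.

4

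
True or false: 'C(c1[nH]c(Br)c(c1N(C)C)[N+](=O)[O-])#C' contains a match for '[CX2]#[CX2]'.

The pattern [CX2]#[CX2] describes a carbon-carbon triple bond — an alkyne.
The molecule carries an ethynyl group (-C#CH), whose atoms satisfy every constraint of the query, so the pattern matches.

True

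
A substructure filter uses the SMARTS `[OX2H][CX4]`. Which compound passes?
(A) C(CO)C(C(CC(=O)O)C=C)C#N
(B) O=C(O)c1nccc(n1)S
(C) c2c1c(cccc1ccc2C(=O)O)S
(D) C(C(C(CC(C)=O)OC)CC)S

A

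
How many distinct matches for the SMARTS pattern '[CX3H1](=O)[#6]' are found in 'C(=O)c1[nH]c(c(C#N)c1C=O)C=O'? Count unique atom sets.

[CX3H1](=O)[#6] is the SMARTS for an aldehyde: an sp2 carbon with one H, double-bonded to O and single-bonded to carbon.
The molecule carries 3 separate instances of an aldehyde (-CHO) meeting every constraint; each maps to a distinct set of atoms, giving 3 matches.

3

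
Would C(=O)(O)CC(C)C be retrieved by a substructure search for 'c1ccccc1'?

No

The pattern c1ccccc1 describes six aromatic carbons in a ring — a benzene ring.
The closest candidate here is a methyl group (-CH3), but no six-membered all-carbon aromatic ring is present. No other fragment satisfies the full query, so there is no match.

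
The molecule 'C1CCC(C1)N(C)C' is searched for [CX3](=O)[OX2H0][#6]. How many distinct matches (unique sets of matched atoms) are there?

[CX3](=O)[OX2H0][#6] is the SMARTS for an ester: a carbonyl carbon bonded to an oxygen that is itself bonded to carbon (no H on that O).
No fragment in the molecule satisfies every constraint, giving 0 matches.

0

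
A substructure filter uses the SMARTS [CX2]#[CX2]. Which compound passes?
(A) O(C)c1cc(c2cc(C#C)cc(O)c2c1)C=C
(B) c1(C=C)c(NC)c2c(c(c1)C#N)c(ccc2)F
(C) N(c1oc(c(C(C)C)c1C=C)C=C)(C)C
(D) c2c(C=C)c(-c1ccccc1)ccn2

A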